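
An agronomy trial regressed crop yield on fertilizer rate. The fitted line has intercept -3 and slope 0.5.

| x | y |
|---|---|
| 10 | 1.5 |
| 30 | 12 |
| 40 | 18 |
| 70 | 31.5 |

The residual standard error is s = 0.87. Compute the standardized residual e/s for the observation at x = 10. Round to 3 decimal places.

ŷ = -3 + 0.5·10 = 2
e = 1.5 − 2 = -0.5
e/s = -0.5 / 0.87 = -0.575

-0.575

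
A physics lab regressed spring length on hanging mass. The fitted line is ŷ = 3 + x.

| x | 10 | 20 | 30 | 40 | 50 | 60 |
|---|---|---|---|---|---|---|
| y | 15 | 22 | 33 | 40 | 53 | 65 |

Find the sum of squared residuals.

SSE = 18

x=10: ŷ = 3 + 10 = 13; e = 15 − 13 = 2
x=20: ŷ = 3 + 20 = 23; e = 22 − 23 = -1
x=30: ŷ = 3 + 30 = 33; e = 33 − 33 = 0
x=40: ŷ = 3 + 40 = 43; e = 40 − 43 = -3
x=50: ŷ = 3 + 50 = 53; e = 53 − 53 = 0
x=60: ŷ = 3 + 60 = 63; e = 65 − 63 = 2
SSE = 4 + 1 + 0 + 9 + 0 + 4 = 18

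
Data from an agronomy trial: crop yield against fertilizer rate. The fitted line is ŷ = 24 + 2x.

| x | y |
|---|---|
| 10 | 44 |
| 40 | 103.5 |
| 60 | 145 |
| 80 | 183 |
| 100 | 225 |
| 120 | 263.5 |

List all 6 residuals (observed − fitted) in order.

0, -0.5, 1, -1, 1, -0.5

x=10: ŷ = 24 + 2·10 = 44; e = 44 − 44 = 0
x=40: ŷ = 24 + 2·40 = 104; e = 103.5 − 104 = -0.5
x=60: ŷ = 24 + 2·60 = 144; e = 145 − 144 = 1
x=80: ŷ = 24 + 2·80 = 184; e = 183 − 184 = -1
x=100: ŷ = 24 + 2·100 = 224; e = 225 − 224 = 1
x=120: ŷ = 24 + 2·120 = 264; e = 263.5 − 264 = -0.5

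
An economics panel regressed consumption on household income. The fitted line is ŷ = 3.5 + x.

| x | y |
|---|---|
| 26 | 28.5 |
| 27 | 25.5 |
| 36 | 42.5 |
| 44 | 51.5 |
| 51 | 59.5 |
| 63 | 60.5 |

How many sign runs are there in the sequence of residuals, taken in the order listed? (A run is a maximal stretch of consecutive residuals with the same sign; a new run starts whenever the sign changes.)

x=26: ŷ = 3.5 + 26 = 29.5; e = 28.5 − 29.5 = -1
x=27: ŷ = 3.5 + 27 = 30.5; e = 25.5 − 30.5 = -5
x=36: ŷ = 3.5 + 36 = 39.5; e = 42.5 − 39.5 = 3
x=44: ŷ = 3.5 + 44 = 47.5; e = 51.5 − 47.5 = 4
x=51: ŷ = 3.5 + 51 = 54.5; e = 59.5 − 54.5 = 5
x=63: ŷ = 3.5 + 63 = 66.5; e = 60.5 − 66.5 = -6
Signs: − − + + + −
Runs: −×2, +×3, −×1 → 3

3 runs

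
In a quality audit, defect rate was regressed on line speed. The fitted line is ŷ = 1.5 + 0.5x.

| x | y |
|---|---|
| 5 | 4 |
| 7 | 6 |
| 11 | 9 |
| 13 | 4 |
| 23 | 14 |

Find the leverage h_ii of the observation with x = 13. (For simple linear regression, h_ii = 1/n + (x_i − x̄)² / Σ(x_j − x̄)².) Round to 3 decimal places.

h = 0.207

x̄ = (5 + 7 + 11 + 13 + 23)/5 = 11.8
Σ(x − x̄)² = 46.24 + 23.04 + 0.64 + 1.44 + 125.44 = 196.8
h = 1/5 + (1.2)²/196.8 = 0.2 + 0.00731707 = 0.207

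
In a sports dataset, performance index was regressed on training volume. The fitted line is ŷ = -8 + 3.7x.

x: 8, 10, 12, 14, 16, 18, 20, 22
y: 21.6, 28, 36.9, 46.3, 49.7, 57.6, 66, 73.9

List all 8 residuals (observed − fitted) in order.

x=8: ŷ = -8 + 3.7·8 = 21.6; r = 21.6 − 21.6 = 0
x=10: ŷ = -8 + 3.7·10 = 29; r = 28 − 29 = -1
x=12: ŷ = -8 + 3.7·12 = 36.4; r = 36.9 − 36.4 = 0.5
x=14: ŷ = -8 + 3.7·14 = 43.8; r = 46.3 − 43.8 = 2.5
x=16: ŷ = -8 + 3.7·16 = 51.2; r = 49.7 − 51.2 = -1.5
x=18: ŷ = -8 + 3.7·18 = 58.6; r = 57.6 − 58.6 = -1
x=20: ŷ = -8 + 3.7·20 = 66; r = 66 − 66 = 0
x=22: ŷ = -8 + 3.7·22 = 73.4; r = 73.9 − 73.4 = 0.5

0, -1, 0.5, 2.5, -1.5, -1, 0, 0.5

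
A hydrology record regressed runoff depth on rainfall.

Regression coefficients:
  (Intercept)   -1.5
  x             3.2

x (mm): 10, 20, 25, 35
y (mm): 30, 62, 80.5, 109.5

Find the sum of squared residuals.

SSE = 5.5

x=10: ŷ = -1.5 + 3.2·10 = 30.5; e = 30 − 30.5 = -0.5
x=20: ŷ = -1.5 + 3.2·20 = 62.5; e = 62 − 62.5 = -0.5
x=25: ŷ = -1.5 + 3.2·25 = 78.5; e = 80.5 − 78.5 = 2
x=35: ŷ = -1.5 + 3.2·35 = 110.5; e = 109.5 − 110.5 = -1
SSE = 0.25 + 0.25 + 4 + 1 = 5.5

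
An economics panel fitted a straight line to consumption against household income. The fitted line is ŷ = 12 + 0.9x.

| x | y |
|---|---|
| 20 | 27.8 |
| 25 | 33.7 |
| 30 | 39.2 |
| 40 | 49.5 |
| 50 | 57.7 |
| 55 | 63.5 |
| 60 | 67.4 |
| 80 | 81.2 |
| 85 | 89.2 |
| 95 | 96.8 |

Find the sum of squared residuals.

SSE = 23.04

x=20: ŷ = 12 + 0.9·20 = 30; r = 27.8 − 30 = -2.2
x=25: ŷ = 12 + 0.9·25 = 34.5; r = 33.7 − 34.5 = -0.8
x=30: ŷ = 12 + 0.9·30 = 39; r = 39.2 − 39 = 0.2
x=40: ŷ = 12 + 0.9·40 = 48; r = 49.5 − 48 = 1.5
x=50: ŷ = 12 + 0.9·50 = 57; r = 57.7 − 57 = 0.7
x=55: ŷ = 12 + 0.9·55 = 61.5; r = 63.5 − 61.5 = 2
x=60: ŷ = 12 + 0.9·60 = 66; r = 67.4 − 66 = 1.4
x=80: ŷ = 12 + 0.9·80 = 84; r = 81.2 − 84 = -2.8
x=85: ŷ = 12 + 0.9·85 = 88.5; r = 89.2 − 88.5 = 0.7
x=95: ŷ = 12 + 0.9·95 = 97.5; r = 96.8 − 97.5 = -0.7
SSE = 4.84 + 0.64 + 0.04 + 2.25 + 0.49 + 4 + 1.96 + 7.84 + 0.49 + 0.49 = 23.04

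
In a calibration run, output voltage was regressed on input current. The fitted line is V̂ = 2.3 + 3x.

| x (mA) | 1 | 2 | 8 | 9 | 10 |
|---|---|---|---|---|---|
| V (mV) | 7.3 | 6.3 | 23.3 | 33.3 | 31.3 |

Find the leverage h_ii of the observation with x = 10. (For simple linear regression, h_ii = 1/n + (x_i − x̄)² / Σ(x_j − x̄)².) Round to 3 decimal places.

x̄ = (1 + 2 + 8 + 9 + 10)/5 = 6
Σ(x − x̄)² = 25 + 16 + 4 + 9 + 16 = 70
h = 1/5 + (4)²/70 = 0.2 + 0.228571 = 0.429

h = 0.429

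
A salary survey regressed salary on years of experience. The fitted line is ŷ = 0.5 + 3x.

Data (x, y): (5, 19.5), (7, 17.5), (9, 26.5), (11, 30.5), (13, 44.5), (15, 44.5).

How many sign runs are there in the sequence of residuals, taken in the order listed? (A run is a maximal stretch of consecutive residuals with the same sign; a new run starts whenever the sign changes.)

x=5: ŷ = 0.5 + 3·5 = 15.5; r = 19.5 − 15.5 = 4
x=7: ŷ = 0.5 + 3·7 = 21.5; r = 17.5 − 21.5 = -4
x=9: ŷ = 0.5 + 3·9 = 27.5; r = 26.5 − 27.5 = -1
x=11: ŷ = 0.5 + 3·11 = 33.5; r = 30.5 − 33.5 = -3
x=13: ŷ = 0.5 + 3·13 = 39.5; r = 44.5 − 39.5 = 5
x=15: ŷ = 0.5 + 3·15 = 45.5; r = 44.5 − 45.5 = -1
Signs: + − − − + −
Runs: +×1, −×3, +×1, −×1 → 4

4 runs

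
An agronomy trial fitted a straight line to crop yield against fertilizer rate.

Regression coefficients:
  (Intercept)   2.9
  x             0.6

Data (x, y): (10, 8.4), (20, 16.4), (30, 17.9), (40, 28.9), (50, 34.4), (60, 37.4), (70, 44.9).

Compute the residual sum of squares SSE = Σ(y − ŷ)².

SSE = 20

x=10: ŷ = 2.9 + 0.6·10 = 8.9; r = 8.4 − 8.9 = -0.5
x=20: ŷ = 2.9 + 0.6·20 = 14.9; r = 16.4 − 14.9 = 1.5
x=30: ŷ = 2.9 + 0.6·30 = 20.9; r = 17.9 − 20.9 = -3
x=40: ŷ = 2.9 + 0.6·40 = 26.9; r = 28.9 − 26.9 = 2
x=50: ŷ = 2.9 + 0.6·50 = 32.9; r = 34.4 − 32.9 = 1.5
x=60: ŷ = 2.9 + 0.6·60 = 38.9; r = 37.4 − 38.9 = -1.5
x=70: ŷ = 2.9 + 0.6·70 = 44.9; r = 44.9 − 44.9 = 0
SSE = 0.25 + 2.25 + 9 + 4 + 2.25 + 2.25 + 0 = 20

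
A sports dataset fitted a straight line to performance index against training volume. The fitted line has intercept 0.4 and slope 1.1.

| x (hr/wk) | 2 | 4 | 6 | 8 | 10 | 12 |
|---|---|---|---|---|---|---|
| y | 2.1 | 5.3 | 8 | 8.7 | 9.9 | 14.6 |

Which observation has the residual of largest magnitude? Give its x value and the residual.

x=2: ŷ = 0.4 + 1.1·2 = 2.6; r = 2.1 − 2.6 = -0.5
x=4: ŷ = 0.4 + 1.1·4 = 4.8; r = 5.3 − 4.8 = 0.5
x=6: ŷ = 0.4 + 1.1·6 = 7; r = 8 − 7 = 1
x=8: ŷ = 0.4 + 1.1·8 = 9.2; r = 8.7 − 9.2 = -0.5
x=10: ŷ = 0.4 + 1.1·10 = 11.4; r = 9.9 − 11.4 = -1.5
x=12: ŷ = 0.4 + 1.1·12 = 13.6; r = 14.6 − 13.6 = 1
Largest |r| is 1.5 at x = 10, residual -1.5.

x = 10, r = -1.5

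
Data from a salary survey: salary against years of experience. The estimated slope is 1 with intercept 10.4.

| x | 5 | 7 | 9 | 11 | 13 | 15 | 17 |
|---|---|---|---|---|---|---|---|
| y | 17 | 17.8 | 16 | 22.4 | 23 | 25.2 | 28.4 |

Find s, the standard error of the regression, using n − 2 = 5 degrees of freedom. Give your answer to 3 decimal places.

x=5: ŷ = 10.4 + 5 = 15.4; e = 17 − 15.4 = 1.6
x=7: ŷ = 10.4 + 7 = 17.4; e = 17.8 − 17.4 = 0.4
x=9: ŷ = 10.4 + 9 = 19.4; e = 16 − 19.4 = -3.4
x=11: ŷ = 10.4 + 11 = 21.4; e = 22.4 − 21.4 = 1
x=13: ŷ = 10.4 + 13 = 23.4; e = 23 − 23.4 = -0.4
x=15: ŷ = 10.4 + 15 = 25.4; e = 25.2 − 25.4 = -0.2
x=17: ŷ = 10.4 + 17 = 27.4; e = 28.4 − 27.4 = 1
SSE = 2.56 + 0.16 + 11.56 + 1 + 0.16 + 0.04 + 1 = 16.48
s = √(16.48/5) = √3.296 ≈ 1.815

s = 1.815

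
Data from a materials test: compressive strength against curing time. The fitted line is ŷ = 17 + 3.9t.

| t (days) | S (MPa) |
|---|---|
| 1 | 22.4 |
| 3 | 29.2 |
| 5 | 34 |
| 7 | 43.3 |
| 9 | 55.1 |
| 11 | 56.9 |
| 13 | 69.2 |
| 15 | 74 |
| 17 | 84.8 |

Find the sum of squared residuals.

t=1: ŷ = 17 + 3.9·1 = 20.9; r = 22.4 − 20.9 = 1.5
t=3: ŷ = 17 + 3.9·3 = 28.7; r = 29.2 − 28.7 = 0.5
t=5: ŷ = 17 + 3.9·5 = 36.5; r = 34 − 36.5 = -2.5
t=7: ŷ = 17 + 3.9·7 = 44.3; r = 43.3 − 44.3 = -1
t=9: ŷ = 17 + 3.9·9 = 52.1; r = 55.1 − 52.1 = 3
t=11: ŷ = 17 + 3.9·11 = 59.9; r = 56.9 − 59.9 = -3
t=13: ŷ = 17 + 3.9·13 = 67.7; r = 69.2 − 67.7 = 1.5
t=15: ŷ = 17 + 3.9·15 = 75.5; r = 74 − 75.5 = -1.5
t=17: ŷ = 17 + 3.9·17 = 83.3; r = 84.8 − 83.3 = 1.5
SSE = 2.25 + 0.25 + 6.25 + 1 + 9 + 9 + 2.25 + 2.25 + 2.25 = 34.5

SSE = 34.5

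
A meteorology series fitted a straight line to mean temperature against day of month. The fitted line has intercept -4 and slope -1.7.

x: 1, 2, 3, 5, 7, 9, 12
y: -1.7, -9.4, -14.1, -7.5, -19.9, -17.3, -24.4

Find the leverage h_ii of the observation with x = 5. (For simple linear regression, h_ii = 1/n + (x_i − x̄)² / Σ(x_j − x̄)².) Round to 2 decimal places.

x̄ = (1 + 2 + 3 + 5 + 7 + 9 + 12)/7 = 5.57143
Σ(x − x̄)² = 20.898 + 12.7551 + 6.61224 + 0.326531 + 2.04082 + 11.7551 + 41.3265 = 95.7143
h = 1/7 + (-0.571429)²/95.7143 = 0.142857 + 0.00341151 = 0.15

h = 0.15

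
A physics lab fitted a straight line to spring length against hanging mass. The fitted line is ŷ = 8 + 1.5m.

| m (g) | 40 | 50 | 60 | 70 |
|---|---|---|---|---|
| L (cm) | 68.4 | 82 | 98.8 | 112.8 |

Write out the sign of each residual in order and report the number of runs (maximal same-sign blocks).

m=40: ŷ = 8 + 1.5·40 = 68; e = 68.4 − 68 = 0.4
m=50: ŷ = 8 + 1.5·50 = 83; e = 82 − 83 = -1
m=60: ŷ = 8 + 1.5·60 = 98; e = 98.8 − 98 = 0.8
m=70: ŷ = 8 + 1.5·70 = 113; e = 112.8 − 113 = -0.2
Signs: + − + −
Runs: +×1, −×1, +×1, −×1 → 4

4 runs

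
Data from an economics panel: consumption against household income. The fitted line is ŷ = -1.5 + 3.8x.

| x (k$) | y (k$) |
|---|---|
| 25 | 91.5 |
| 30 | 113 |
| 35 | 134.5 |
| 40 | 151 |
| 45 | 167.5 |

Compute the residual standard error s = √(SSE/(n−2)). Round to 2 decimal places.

x=25: ŷ = -1.5 + 3.8·25 = 93.5; r = 91.5 − 93.5 = -2
x=30: ŷ = -1.5 + 3.8·30 = 112.5; r = 113 − 112.5 = 0.5
x=35: ŷ = -1.5 + 3.8·35 = 131.5; r = 134.5 − 131.5 = 3
x=40: ŷ = -1.5 + 3.8·40 = 150.5; r = 151 − 150.5 = 0.5
x=45: ŷ = -1.5 + 3.8·45 = 169.5; r = 167.5 − 169.5 = -2
SSE = 4 + 0.25 + 9 + 0.25 + 4 = 17.5
s = √(17.5/3) = √5.83333 ≈ 2.42

s = 2.42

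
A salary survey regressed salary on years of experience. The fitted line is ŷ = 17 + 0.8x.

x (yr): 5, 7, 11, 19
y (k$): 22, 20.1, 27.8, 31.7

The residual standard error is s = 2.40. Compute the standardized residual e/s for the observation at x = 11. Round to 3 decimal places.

0.833

ŷ = 17 + 0.8·11 = 25.8
e = 27.8 − 25.8 = 2
e/s = 2 / 2.40 = 0.833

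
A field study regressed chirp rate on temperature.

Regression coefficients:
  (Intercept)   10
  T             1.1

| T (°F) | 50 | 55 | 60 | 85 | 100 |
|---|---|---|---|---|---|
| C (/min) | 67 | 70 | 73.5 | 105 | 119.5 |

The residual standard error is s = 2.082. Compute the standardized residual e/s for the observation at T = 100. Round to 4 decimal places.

-0.2402

ŷ = 10 + 1.1·100 = 120
e = 119.5 − 120 = -0.5
e/s = -0.5 / 2.082 = -0.2402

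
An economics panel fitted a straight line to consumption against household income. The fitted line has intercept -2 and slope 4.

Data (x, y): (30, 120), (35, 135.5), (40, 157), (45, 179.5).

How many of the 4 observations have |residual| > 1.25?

x=30: ŷ = -2 + 4·30 = 118; r = 120 − 118 = 2
x=35: ŷ = -2 + 4·35 = 138; r = 135.5 − 138 = -2.5
x=40: ŷ = -2 + 4·40 = 158; r = 157 − 158 = -1
x=45: ŷ = -2 + 4·45 = 178; r = 179.5 − 178 = 1.5
|r| > 1.25: x=30 (|r|=2), x=35 (|r|=2.5), x=45 (|r|=1.5) → 3

3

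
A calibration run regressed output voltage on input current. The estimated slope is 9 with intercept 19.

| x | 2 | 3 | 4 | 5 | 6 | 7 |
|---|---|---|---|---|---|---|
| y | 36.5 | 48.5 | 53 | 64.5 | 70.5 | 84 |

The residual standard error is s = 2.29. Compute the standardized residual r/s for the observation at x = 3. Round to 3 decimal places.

1.092

ŷ = 19 + 9·3 = 46
r = 48.5 − 46 = 2.5
r/s = 2.5 / 2.29 = 1.092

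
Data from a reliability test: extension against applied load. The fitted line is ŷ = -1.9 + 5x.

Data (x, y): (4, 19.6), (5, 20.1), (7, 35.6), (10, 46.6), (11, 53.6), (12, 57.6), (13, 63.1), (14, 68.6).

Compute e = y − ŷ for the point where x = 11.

e = 0.5

ŷ = -1.9 + 5·11 = 53.1
e = 53.6 − 53.1 = 0.5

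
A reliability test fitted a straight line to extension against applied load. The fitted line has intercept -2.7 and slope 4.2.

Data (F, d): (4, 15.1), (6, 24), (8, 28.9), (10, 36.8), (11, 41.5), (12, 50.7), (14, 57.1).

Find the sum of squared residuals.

F=4: d̂ = -2.7 + 4.2·4 = 14.1; e = 15.1 − 14.1 = 1
F=6: d̂ = -2.7 + 4.2·6 = 22.5; e = 24 − 22.5 = 1.5
F=8: d̂ = -2.7 + 4.2·8 = 30.9; e = 28.9 − 30.9 = -2
F=10: d̂ = -2.7 + 4.2·10 = 39.3; e = 36.8 − 39.3 = -2.5
F=11: d̂ = -2.7 + 4.2·11 = 43.5; e = 41.5 − 43.5 = -2
F=12: d̂ = -2.7 + 4.2·12 = 47.7; e = 50.7 − 47.7 = 3
F=14: d̂ = -2.7 + 4.2·14 = 56.1; e = 57.1 − 56.1 = 1
SSE = 1 + 2.25 + 4 + 6.25 + 4 + 9 + 1 = 27.5

SSE = 27.5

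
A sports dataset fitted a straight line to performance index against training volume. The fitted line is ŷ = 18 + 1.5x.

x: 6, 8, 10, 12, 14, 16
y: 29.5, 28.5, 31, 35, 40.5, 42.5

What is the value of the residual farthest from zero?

e = 2.5

x=6: ŷ = 18 + 1.5·6 = 27; e = 29.5 − 27 = 2.5
x=8: ŷ = 18 + 1.5·8 = 30; e = 28.5 − 30 = -1.5
x=10: ŷ = 18 + 1.5·10 = 33; e = 31 − 33 = -2
x=12: ŷ = 18 + 1.5·12 = 36; e = 35 − 36 = -1
x=14: ŷ = 18 + 1.5·14 = 39; e = 40.5 − 39 = 1.5
x=16: ŷ = 18 + 1.5·16 = 42; e = 42.5 − 42 = 0.5
Largest |e| is 2.5 at x = 6, residual 2.5.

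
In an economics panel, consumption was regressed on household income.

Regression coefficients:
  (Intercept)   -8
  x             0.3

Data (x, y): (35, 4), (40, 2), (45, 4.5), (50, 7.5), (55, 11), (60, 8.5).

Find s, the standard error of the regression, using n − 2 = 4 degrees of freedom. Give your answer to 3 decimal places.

x=35: ŷ = -8 + 0.3·35 = 2.5; r = 4 − 2.5 = 1.5
x=40: ŷ = -8 + 0.3·40 = 4; r = 2 − 4 = -2
x=45: ŷ = -8 + 0.3·45 = 5.5; r = 4.5 − 5.5 = -1
x=50: ŷ = -8 + 0.3·50 = 7; r = 7.5 − 7 = 0.5
x=55: ŷ = -8 + 0.3·55 = 8.5; r = 11 − 8.5 = 2.5
x=60: ŷ = -8 + 0.3·60 = 10; r = 8.5 − 10 = -1.5
SSE = 2.25 + 4 + 1 + 0.25 + 6.25 + 2.25 = 16
s = √(16/4) = √4 ≈ 2.000

s = 2.000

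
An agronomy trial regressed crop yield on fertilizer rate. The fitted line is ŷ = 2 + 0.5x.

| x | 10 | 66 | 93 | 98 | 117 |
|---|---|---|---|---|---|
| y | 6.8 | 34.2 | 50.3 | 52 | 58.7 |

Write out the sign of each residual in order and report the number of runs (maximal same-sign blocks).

3 runs

x=10: ŷ = 2 + 0.5·10 = 7; r = 6.8 − 7 = -0.2
x=66: ŷ = 2 + 0.5·66 = 35; r = 34.2 − 35 = -0.8
x=93: ŷ = 2 + 0.5·93 = 48.5; r = 50.3 − 48.5 = 1.8
x=98: ŷ = 2 + 0.5·98 = 51; r = 52 − 51 = 1
x=117: ŷ = 2 + 0.5·117 = 60.5; r = 58.7 − 60.5 = -1.8
Signs: − − + + −
Runs: −×2, +×2, −×1 → 3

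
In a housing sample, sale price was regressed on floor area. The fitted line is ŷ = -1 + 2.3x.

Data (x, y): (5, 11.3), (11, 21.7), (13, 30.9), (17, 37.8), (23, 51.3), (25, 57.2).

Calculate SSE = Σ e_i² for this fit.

x=5: ŷ = -1 + 2.3·5 = 10.5; e = 11.3 − 10.5 = 0.8
x=11: ŷ = -1 + 2.3·11 = 24.3; e = 21.7 − 24.3 = -2.6
x=13: ŷ = -1 + 2.3·13 = 28.9; e = 30.9 − 28.9 = 2
x=17: ŷ = -1 + 2.3·17 = 38.1; e = 37.8 − 38.1 = -0.3
x=23: ŷ = -1 + 2.3·23 = 51.9; e = 51.3 − 51.9 = -0.6
x=25: ŷ = -1 + 2.3·25 = 56.5; e = 57.2 − 56.5 = 0.7
SSE = 0.64 + 6.76 + 4 + 0.09 + 0.36 + 0.49 = 12.34

SSE = 12.34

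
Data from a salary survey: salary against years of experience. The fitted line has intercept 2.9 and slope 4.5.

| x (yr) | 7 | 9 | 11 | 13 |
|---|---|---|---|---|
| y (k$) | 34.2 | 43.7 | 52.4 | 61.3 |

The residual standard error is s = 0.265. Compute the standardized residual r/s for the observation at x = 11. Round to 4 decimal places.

0.0000

ŷ = 2.9 + 4.5·11 = 52.4
r = 52.4 − 52.4 = 0
r/s = 0 / 0.265 = 0.0000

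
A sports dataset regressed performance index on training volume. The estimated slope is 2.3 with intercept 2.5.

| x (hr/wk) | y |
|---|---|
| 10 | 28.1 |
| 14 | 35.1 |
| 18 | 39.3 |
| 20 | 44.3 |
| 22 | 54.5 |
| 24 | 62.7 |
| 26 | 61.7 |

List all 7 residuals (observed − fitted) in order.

2.6, 0.4, -4.6, -4.2, 1.4, 5, -0.6

x=10: ŷ = 2.5 + 2.3·10 = 25.5; e = 28.1 − 25.5 = 2.6
x=14: ŷ = 2.5 + 2.3·14 = 34.7; e = 35.1 − 34.7 = 0.4
x=18: ŷ = 2.5 + 2.3·18 = 43.9; e = 39.3 − 43.9 = -4.6
x=20: ŷ = 2.5 + 2.3·20 = 48.5; e = 44.3 − 48.5 = -4.2
x=22: ŷ = 2.5 + 2.3·22 = 53.1; e = 54.5 − 53.1 = 1.4
x=24: ŷ = 2.5 + 2.3·24 = 57.7; e = 62.7 − 57.7 = 5
x=26: ŷ = 2.5 + 2.3·26 = 62.3; e = 61.7 − 62.3 = -0.6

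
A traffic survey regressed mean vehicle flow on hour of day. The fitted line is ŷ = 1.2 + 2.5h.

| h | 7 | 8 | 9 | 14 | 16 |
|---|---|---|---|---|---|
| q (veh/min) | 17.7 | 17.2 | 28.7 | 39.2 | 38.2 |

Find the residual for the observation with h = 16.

ŷ = 1.2 + 2.5·16 = 41.2
r = 38.2 − 41.2 = -3

r = -3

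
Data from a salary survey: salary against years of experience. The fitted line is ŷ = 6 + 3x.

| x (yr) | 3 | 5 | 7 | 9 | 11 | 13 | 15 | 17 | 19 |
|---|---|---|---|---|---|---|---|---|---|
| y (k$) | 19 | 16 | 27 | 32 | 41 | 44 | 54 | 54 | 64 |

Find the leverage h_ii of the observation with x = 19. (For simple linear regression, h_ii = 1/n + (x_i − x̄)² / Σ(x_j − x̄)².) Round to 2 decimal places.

x̄ = (3 + 5 + 7 + 9 + 11 + 13 + 15 + 17 + 19)/9 = 11
Σ(x − x̄)² = 64 + 36 + 16 + 4 + 0 + 4 + 16 + 36 + 64 = 240
h = 1/9 + (8)²/240 = 0.111111 + 0.266667 = 0.38

h = 0.38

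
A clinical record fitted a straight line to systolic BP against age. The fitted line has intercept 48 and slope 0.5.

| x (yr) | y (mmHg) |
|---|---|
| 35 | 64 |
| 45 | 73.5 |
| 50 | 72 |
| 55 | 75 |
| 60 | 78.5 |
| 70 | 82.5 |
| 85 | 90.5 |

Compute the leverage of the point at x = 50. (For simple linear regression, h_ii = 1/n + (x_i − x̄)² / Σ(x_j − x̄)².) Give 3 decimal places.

h = 0.174

x̄ = (35 + 45 + 50 + 55 + 60 + 70 + 85)/7 = 57.1429
Σ(x − x̄)² = 490.306 + 147.449 + 51.0204 + 4.59184 + 8.16327 + 165.306 + 776.02 = 1642.86
h = 1/7 + (-7.14286)²/1642.86 = 0.142857 + 0.0310559 = 0.174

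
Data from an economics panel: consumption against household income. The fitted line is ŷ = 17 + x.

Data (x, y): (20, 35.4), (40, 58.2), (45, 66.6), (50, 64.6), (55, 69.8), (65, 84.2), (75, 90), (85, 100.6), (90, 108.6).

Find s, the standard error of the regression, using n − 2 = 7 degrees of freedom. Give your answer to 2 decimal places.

s = 2.65

x=20: ŷ = 17 + 20 = 37; e = 35.4 − 37 = -1.6
x=40: ŷ = 17 + 40 = 57; e = 58.2 − 57 = 1.2
x=45: ŷ = 17 + 45 = 62; e = 66.6 − 62 = 4.6
x=50: ŷ = 17 + 50 = 67; e = 64.6 − 67 = -2.4
x=55: ŷ = 17 + 55 = 72; e = 69.8 − 72 = -2.2
x=65: ŷ = 17 + 65 = 82; e = 84.2 − 82 = 2.2
x=75: ŷ = 17 + 75 = 92; e = 90 − 92 = -2
x=85: ŷ = 17 + 85 = 102; e = 100.6 − 102 = -1.4
x=90: ŷ = 17 + 90 = 107; e = 108.6 − 107 = 1.6
SSE = 2.56 + 1.44 + 21.16 + 5.76 + 4.84 + 4.84 + 4 + 1.96 + 2.56 = 49.12
s = √(49.12/7) = √7.01714 ≈ 2.65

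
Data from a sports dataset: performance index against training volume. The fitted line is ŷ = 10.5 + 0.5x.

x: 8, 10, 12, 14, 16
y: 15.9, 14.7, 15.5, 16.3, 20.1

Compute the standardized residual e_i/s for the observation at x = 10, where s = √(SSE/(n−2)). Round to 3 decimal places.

-0.503

x=8: ŷ = 10.5 + 0.5·8 = 14.5; e = 15.9 − 14.5 = 1.4
x=10: ŷ = 10.5 + 0.5·10 = 15.5; e = 14.7 − 15.5 = -0.8
x=12: ŷ = 10.5 + 0.5·12 = 16.5; e = 15.5 − 16.5 = -1
x=14: ŷ = 10.5 + 0.5·14 = 17.5; e = 16.3 − 17.5 = -1.2
x=16: ŷ = 10.5 + 0.5·16 = 18.5; e = 20.1 − 18.5 = 1.6
SSE = 1.96 + 0.64 + 1 + 1.44 + 2.56 = 7.6
s = √(7.6/3) = 1.59164
e/s = -0.8 / 1.59164 = -0.503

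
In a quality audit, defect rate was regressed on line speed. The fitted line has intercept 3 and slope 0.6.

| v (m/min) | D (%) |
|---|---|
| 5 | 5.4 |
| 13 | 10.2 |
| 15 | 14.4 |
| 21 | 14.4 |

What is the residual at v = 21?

ŷ = 3 + 0.6·21 = 15.6
r = 14.4 − 15.6 = -1.2

r = -1.2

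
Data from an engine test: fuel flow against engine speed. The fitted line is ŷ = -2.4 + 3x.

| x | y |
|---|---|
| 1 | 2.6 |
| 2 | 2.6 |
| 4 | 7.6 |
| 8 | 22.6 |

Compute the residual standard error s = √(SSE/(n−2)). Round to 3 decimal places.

s = 2.236

x=1: ŷ = -2.4 + 3·1 = 0.6; r = 2.6 − 0.6 = 2
x=2: ŷ = -2.4 + 3·2 = 3.6; r = 2.6 − 3.6 = -1
x=4: ŷ = -2.4 + 3·4 = 9.6; r = 7.6 − 9.6 = -2
x=8: ŷ = -2.4 + 3·8 = 21.6; r = 22.6 − 21.6 = 1
SSE = 4 + 1 + 4 + 1 = 10
s = √(10/2) = √5 ≈ 2.236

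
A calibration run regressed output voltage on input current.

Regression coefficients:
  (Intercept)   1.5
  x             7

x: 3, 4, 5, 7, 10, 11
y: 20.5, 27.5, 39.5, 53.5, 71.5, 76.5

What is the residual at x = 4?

r = -2

ŷ = 1.5 + 7·4 = 29.5
r = 27.5 − 29.5 = -2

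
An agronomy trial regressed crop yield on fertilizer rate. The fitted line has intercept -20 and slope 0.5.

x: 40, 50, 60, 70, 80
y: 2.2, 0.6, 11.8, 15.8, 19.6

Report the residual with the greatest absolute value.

x=40: ŷ = -20 + 0.5·40 = 0; e = 2.2 − 0 = 2.2
x=50: ŷ = -20 + 0.5·50 = 5; e = 0.6 − 5 = -4.4
x=60: ŷ = -20 + 0.5·60 = 10; e = 11.8 − 10 = 1.8
x=70: ŷ = -20 + 0.5·70 = 15; e = 15.8 − 15 = 0.8
x=80: ŷ = -20 + 0.5·80 = 20; e = 19.6 − 20 = -0.4
Largest |e| is 4.4 at x = 50, residual -4.4.

e = -4.4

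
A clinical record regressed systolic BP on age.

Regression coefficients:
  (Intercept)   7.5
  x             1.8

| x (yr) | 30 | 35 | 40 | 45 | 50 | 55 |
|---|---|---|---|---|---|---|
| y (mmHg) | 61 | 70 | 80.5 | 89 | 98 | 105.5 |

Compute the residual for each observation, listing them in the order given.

x=30: ŷ = 7.5 + 1.8·30 = 61.5; e = 61 − 61.5 = -0.5
x=35: ŷ = 7.5 + 1.8·35 = 70.5; e = 70 − 70.5 = -0.5
x=40: ŷ = 7.5 + 1.8·40 = 79.5; e = 80.5 − 79.5 = 1
x=45: ŷ = 7.5 + 1.8·45 = 88.5; e = 89 − 88.5 = 0.5
x=50: ŷ = 7.5 + 1.8·50 = 97.5; e = 98 − 97.5 = 0.5
x=55: ŷ = 7.5 + 1.8·55 = 106.5; e = 105.5 − 106.5 = -1

-0.5, -0.5, 1, 0.5, 0.5, -1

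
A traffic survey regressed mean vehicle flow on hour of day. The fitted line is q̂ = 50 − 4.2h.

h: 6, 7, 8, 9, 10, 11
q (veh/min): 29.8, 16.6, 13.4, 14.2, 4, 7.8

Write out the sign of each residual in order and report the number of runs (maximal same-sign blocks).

h=6: q̂ = 50 − 4.2·6 = 24.8; r = 29.8 − 24.8 = 5
h=7: q̂ = 50 − 4.2·7 = 20.6; r = 16.6 − 20.6 = -4
h=8: q̂ = 50 − 4.2·8 = 16.4; r = 13.4 − 16.4 = -3
h=9: q̂ = 50 − 4.2·9 = 12.2; r = 14.2 − 12.2 = 2
h=10: q̂ = 50 − 4.2·10 = 8; r = 4 − 8 = -4
h=11: q̂ = 50 − 4.2·11 = 3.8; r = 7.8 − 3.8 = 4
Signs: + − − + − +
Runs: +×1, −×2, +×1, −×1, +×1 → 5

5 runs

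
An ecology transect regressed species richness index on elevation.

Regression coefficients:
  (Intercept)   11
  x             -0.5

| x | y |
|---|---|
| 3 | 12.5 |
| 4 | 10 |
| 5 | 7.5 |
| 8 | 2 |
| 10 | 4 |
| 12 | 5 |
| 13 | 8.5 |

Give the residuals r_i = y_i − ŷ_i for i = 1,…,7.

3, 1, -1, -5, -2, 0, 4

x=3: ŷ = 11 − 0.5·3 = 9.5; r = 12.5 − 9.5 = 3
x=4: ŷ = 11 − 0.5·4 = 9; r = 10 − 9 = 1
x=5: ŷ = 11 − 0.5·5 = 8.5; r = 7.5 − 8.5 = -1
x=8: ŷ = 11 − 0.5·8 = 7; r = 2 − 7 = -5
x=10: ŷ = 11 − 0.5·10 = 6; r = 4 − 6 = -2
x=12: ŷ = 11 − 0.5·12 = 5; r = 5 − 5 = 0
x=13: ŷ = 11 − 0.5·13 = 4.5; r = 8.5 − 4.5 = 4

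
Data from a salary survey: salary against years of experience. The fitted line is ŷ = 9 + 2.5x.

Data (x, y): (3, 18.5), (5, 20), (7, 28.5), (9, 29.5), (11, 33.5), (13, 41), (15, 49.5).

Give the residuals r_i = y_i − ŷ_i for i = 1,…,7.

2, -1.5, 2, -2, -3, -0.5, 3

x=3: ŷ = 9 + 2.5·3 = 16.5; r = 18.5 − 16.5 = 2
x=5: ŷ = 9 + 2.5·5 = 21.5; r = 20 − 21.5 = -1.5
x=7: ŷ = 9 + 2.5·7 = 26.5; r = 28.5 − 26.5 = 2
x=9: ŷ = 9 + 2.5·9 = 31.5; r = 29.5 − 31.5 = -2
x=11: ŷ = 9 + 2.5·11 = 36.5; r = 33.5 − 36.5 = -3
x=13: ŷ = 9 + 2.5·13 = 41.5; r = 41 − 41.5 = -0.5
x=15: ŷ = 9 + 2.5·15 = 46.5; r = 49.5 − 46.5 = 3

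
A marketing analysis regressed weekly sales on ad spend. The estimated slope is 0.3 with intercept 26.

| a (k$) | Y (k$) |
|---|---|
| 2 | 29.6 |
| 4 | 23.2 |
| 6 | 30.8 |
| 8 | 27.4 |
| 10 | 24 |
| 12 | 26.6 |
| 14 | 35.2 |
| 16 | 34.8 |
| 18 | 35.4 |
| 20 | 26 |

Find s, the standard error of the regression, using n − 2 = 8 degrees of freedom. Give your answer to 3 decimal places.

s = 4.500

a=2: ŷ = 26 + 0.3·2 = 26.6; r = 29.6 − 26.6 = 3
a=4: ŷ = 26 + 0.3·4 = 27.2; r = 23.2 − 27.2 = -4
a=6: ŷ = 26 + 0.3·6 = 27.8; r = 30.8 − 27.8 = 3
a=8: ŷ = 26 + 0.3·8 = 28.4; r = 27.4 − 28.4 = -1
a=10: ŷ = 26 + 0.3·10 = 29; r = 24 − 29 = -5
a=12: ŷ = 26 + 0.3·12 = 29.6; r = 26.6 − 29.6 = -3
a=14: ŷ = 26 + 0.3·14 = 30.2; r = 35.2 − 30.2 = 5
a=16: ŷ = 26 + 0.3·16 = 30.8; r = 34.8 − 30.8 = 4
a=18: ŷ = 26 + 0.3·18 = 31.4; r = 35.4 − 31.4 = 4
a=20: ŷ = 26 + 0.3·20 = 32; r = 26 − 32 = -6
SSE = 9 + 16 + 9 + 1 + 25 + 9 + 25 + 16 + 16 + 36 = 162
s = √(162/8) = √20.25 ≈ 4.500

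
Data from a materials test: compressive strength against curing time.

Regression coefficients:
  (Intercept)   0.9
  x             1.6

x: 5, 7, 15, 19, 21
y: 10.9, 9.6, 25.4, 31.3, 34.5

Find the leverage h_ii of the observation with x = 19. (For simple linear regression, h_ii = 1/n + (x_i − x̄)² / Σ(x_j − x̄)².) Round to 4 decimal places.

h = 0.3543

x̄ = (5 + 7 + 15 + 19 + 21)/5 = 13.4
Σ(x − x̄)² = 70.56 + 40.96 + 2.56 + 31.36 + 57.76 = 203.2
h = 1/5 + (5.6)²/203.2 = 0.2 + 0.154331 = 0.3543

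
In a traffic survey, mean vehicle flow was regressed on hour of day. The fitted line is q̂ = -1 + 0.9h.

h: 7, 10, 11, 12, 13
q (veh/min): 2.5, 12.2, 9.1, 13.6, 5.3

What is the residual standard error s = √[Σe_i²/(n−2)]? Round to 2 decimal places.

s = 4.80

h=7: q̂ = -1 + 0.9·7 = 5.3; e = 2.5 − 5.3 = -2.8
h=10: q̂ = -1 + 0.9·10 = 8; e = 12.2 − 8 = 4.2
h=11: q̂ = -1 + 0.9·11 = 8.9; e = 9.1 − 8.9 = 0.2
h=12: q̂ = -1 + 0.9·12 = 9.8; e = 13.6 − 9.8 = 3.8
h=13: q̂ = -1 + 0.9·13 = 10.7; e = 5.3 − 10.7 = -5.4
SSE = 7.84 + 17.64 + 0.04 + 14.44 + 29.16 = 69.12
s = √(69.12/3) = √23.04 ≈ 4.80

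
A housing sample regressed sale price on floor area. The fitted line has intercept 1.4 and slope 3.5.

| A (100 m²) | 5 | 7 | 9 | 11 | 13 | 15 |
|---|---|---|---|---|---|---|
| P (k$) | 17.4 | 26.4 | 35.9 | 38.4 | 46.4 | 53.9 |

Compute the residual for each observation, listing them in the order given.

A=5: P̂ = 1.4 + 3.5·5 = 18.9; r = 17.4 − 18.9 = -1.5
A=7: P̂ = 1.4 + 3.5·7 = 25.9; r = 26.4 − 25.9 = 0.5
A=9: P̂ = 1.4 + 3.5·9 = 32.9; r = 35.9 − 32.9 = 3
A=11: P̂ = 1.4 + 3.5·11 = 39.9; r = 38.4 − 39.9 = -1.5
A=13: P̂ = 1.4 + 3.5·13 = 46.9; r = 46.4 − 46.9 = -0.5
A=15: P̂ = 1.4 + 3.5·15 = 53.9; r = 53.9 − 53.9 = 0

-1.5, 0.5, 3, -1.5, -0.5, 0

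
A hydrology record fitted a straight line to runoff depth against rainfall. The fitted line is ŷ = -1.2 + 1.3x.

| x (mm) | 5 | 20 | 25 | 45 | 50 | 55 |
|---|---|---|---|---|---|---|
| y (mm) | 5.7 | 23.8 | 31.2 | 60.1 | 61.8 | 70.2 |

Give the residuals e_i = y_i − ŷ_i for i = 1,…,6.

x=5: ŷ = -1.2 + 1.3·5 = 5.3; e = 5.7 − 5.3 = 0.4
x=20: ŷ = -1.2 + 1.3·20 = 24.8; e = 23.8 − 24.8 = -1
x=25: ŷ = -1.2 + 1.3·25 = 31.3; e = 31.2 − 31.3 = -0.1
x=45: ŷ = -1.2 + 1.3·45 = 57.3; e = 60.1 − 57.3 = 2.8
x=50: ŷ = -1.2 + 1.3·50 = 63.8; e = 61.8 − 63.8 = -2
x=55: ŷ = -1.2 + 1.3·55 = 70.3; e = 70.2 − 70.3 = -0.1

0.4, -1, -0.1, 2.8, -2, -0.1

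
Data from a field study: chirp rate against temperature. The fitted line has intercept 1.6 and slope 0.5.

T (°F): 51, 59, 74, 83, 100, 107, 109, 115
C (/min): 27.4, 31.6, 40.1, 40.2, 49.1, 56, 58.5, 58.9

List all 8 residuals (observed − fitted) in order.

T=51: ŷ = 1.6 + 0.5·51 = 27.1; e = 27.4 − 27.1 = 0.3
T=59: ŷ = 1.6 + 0.5·59 = 31.1; e = 31.6 − 31.1 = 0.5
T=74: ŷ = 1.6 + 0.5·74 = 38.6; e = 40.1 − 38.6 = 1.5
T=83: ŷ = 1.6 + 0.5·83 = 43.1; e = 40.2 − 43.1 = -2.9
T=100: ŷ = 1.6 + 0.5·100 = 51.6; e = 49.1 − 51.6 = -2.5
T=107: ŷ = 1.6 + 0.5·107 = 55.1; e = 56 − 55.1 = 0.9
T=109: ŷ = 1.6 + 0.5·109 = 56.1; e = 58.5 − 56.1 = 2.4
T=115: ŷ = 1.6 + 0.5·115 = 59.1; e = 58.9 − 59.1 = -0.2

0.3, 0.5, 1.5, -2.9, -2.5, 0.9, 2.4, -0.2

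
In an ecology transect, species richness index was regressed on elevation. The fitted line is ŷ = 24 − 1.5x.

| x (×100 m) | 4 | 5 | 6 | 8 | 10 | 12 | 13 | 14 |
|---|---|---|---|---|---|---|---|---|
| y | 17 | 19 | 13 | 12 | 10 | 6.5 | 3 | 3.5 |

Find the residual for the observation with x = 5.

ŷ = 24 − 1.5·5 = 16.5
r = 19 − 16.5 = 2.5

r = 2.5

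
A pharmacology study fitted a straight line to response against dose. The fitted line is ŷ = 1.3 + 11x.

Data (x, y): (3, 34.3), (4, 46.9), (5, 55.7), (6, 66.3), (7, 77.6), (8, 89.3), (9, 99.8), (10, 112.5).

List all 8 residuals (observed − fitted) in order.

x=3: ŷ = 1.3 + 11·3 = 34.3; r = 34.3 − 34.3 = 0
x=4: ŷ = 1.3 + 11·4 = 45.3; r = 46.9 − 45.3 = 1.6
x=5: ŷ = 1.3 + 11·5 = 56.3; r = 55.7 − 56.3 = -0.6
x=6: ŷ = 1.3 + 11·6 = 67.3; r = 66.3 − 67.3 = -1
x=7: ŷ = 1.3 + 11·7 = 78.3; r = 77.6 − 78.3 = -0.7
x=8: ŷ = 1.3 + 11·8 = 89.3; r = 89.3 − 89.3 = 0
x=9: ŷ = 1.3 + 11·9 = 100.3; r = 99.8 − 100.3 = -0.5
x=10: ŷ = 1.3 + 11·10 = 111.3; r = 112.5 − 111.3 = 1.2

0, 1.6, -0.6, -1, -0.7, 0, -0.5, 1.2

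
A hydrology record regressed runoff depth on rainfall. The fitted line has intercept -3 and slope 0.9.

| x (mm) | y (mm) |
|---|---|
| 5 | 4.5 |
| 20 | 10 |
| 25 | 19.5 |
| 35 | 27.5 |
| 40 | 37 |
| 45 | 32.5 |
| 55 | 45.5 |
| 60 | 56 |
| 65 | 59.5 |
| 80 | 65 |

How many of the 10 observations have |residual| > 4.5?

x=5: ŷ = -3 + 0.9·5 = 1.5; e = 4.5 − 1.5 = 3
x=20: ŷ = -3 + 0.9·20 = 15; e = 10 − 15 = -5
x=25: ŷ = -3 + 0.9·25 = 19.5; e = 19.5 − 19.5 = 0
x=35: ŷ = -3 + 0.9·35 = 28.5; e = 27.5 − 28.5 = -1
x=40: ŷ = -3 + 0.9·40 = 33; e = 37 − 33 = 4
x=45: ŷ = -3 + 0.9·45 = 37.5; e = 32.5 − 37.5 = -5
x=55: ŷ = -3 + 0.9·55 = 46.5; e = 45.5 − 46.5 = -1
x=60: ŷ = -3 + 0.9·60 = 51; e = 56 − 51 = 5
x=65: ŷ = -3 + 0.9·65 = 55.5; e = 59.5 − 55.5 = 4
x=80: ŷ = -3 + 0.9·80 = 69; e = 65 − 69 = -4
|e| > 4.5: x=20 (|e|=5), x=45 (|e|=5), x=60 (|e|=5) → 3

3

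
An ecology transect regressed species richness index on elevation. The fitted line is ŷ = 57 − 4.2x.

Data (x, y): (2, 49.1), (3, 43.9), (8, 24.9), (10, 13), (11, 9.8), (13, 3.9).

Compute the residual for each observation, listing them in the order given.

x=2: ŷ = 57 − 4.2·2 = 48.6; e = 49.1 − 48.6 = 0.5
x=3: ŷ = 57 − 4.2·3 = 44.4; e = 43.9 − 44.4 = -0.5
x=8: ŷ = 57 − 4.2·8 = 23.4; e = 24.9 − 23.4 = 1.5
x=10: ŷ = 57 − 4.2·10 = 15; e = 13 − 15 = -2
x=11: ŷ = 57 − 4.2·11 = 10.8; e = 9.8 − 10.8 = -1
x=13: ŷ = 57 − 4.2·13 = 2.4; e = 3.9 − 2.4 = 1.5

0.5, -0.5, 1.5, -2, -1, 1.5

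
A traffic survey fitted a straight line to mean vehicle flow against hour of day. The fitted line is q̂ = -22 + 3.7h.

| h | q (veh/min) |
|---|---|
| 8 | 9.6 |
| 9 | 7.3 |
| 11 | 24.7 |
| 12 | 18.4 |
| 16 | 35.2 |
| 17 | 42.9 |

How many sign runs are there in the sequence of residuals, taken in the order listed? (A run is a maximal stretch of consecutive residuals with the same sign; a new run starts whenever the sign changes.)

5 runs

h=8: q̂ = -22 + 3.7·8 = 7.6; r = 9.6 − 7.6 = 2
h=9: q̂ = -22 + 3.7·9 = 11.3; r = 7.3 − 11.3 = -4
h=11: q̂ = -22 + 3.7·11 = 18.7; r = 24.7 − 18.7 = 6
h=12: q̂ = -22 + 3.7·12 = 22.4; r = 18.4 − 22.4 = -4
h=16: q̂ = -22 + 3.7·16 = 37.2; r = 35.2 − 37.2 = -2
h=17: q̂ = -22 + 3.7·17 = 40.9; r = 42.9 − 40.9 = 2
Signs: + − + − − +
Runs: +×1, −×1, +×1, −×2, +×1 → 5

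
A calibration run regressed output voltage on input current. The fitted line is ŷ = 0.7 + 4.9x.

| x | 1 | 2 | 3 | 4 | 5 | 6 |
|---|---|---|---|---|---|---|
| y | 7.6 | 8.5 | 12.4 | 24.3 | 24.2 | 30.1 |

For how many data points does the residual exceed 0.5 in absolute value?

5

x=1: ŷ = 0.7 + 4.9·1 = 5.6; r = 7.6 − 5.6 = 2
x=2: ŷ = 0.7 + 4.9·2 = 10.5; r = 8.5 − 10.5 = -2
x=3: ŷ = 0.7 + 4.9·3 = 15.4; r = 12.4 − 15.4 = -3
x=4: ŷ = 0.7 + 4.9·4 = 20.3; r = 24.3 − 20.3 = 4
x=5: ŷ = 0.7 + 4.9·5 = 25.2; r = 24.2 − 25.2 = -1
x=6: ŷ = 0.7 + 4.9·6 = 30.1; r = 30.1 − 30.1 = 0
|r| > 0.5: x=1 (|r|=2), x=2 (|r|=2), x=3 (|r|=3), x=4 (|r|=4), x=5 (|r|=1) → 5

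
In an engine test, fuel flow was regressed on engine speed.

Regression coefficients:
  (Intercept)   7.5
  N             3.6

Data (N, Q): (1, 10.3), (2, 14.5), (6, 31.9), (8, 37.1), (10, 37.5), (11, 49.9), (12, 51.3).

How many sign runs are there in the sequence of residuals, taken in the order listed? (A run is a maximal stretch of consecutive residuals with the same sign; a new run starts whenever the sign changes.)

N=1: Q̂ = 7.5 + 3.6·1 = 11.1; r = 10.3 − 11.1 = -0.8
N=2: Q̂ = 7.5 + 3.6·2 = 14.7; r = 14.5 − 14.7 = -0.2
N=6: Q̂ = 7.5 + 3.6·6 = 29.1; r = 31.9 − 29.1 = 2.8
N=8: Q̂ = 7.5 + 3.6·8 = 36.3; r = 37.1 − 36.3 = 0.8
N=10: Q̂ = 7.5 + 3.6·10 = 43.5; r = 37.5 − 43.5 = -6
N=11: Q̂ = 7.5 + 3.6·11 = 47.1; r = 49.9 − 47.1 = 2.8
N=12: Q̂ = 7.5 + 3.6·12 = 50.7; r = 51.3 − 50.7 = 0.6
Signs: − − + + − + +
Runs: −×2, +×2, −×1, +×2 → 4

4 runs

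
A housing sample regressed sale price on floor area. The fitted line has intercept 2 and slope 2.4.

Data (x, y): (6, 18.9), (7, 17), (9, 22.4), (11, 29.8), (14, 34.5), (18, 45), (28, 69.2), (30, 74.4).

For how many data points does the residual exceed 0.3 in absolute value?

x=6: ŷ = 2 + 2.4·6 = 16.4; e = 18.9 − 16.4 = 2.5
x=7: ŷ = 2 + 2.4·7 = 18.8; e = 17 − 18.8 = -1.8
x=9: ŷ = 2 + 2.4·9 = 23.6; e = 22.4 − 23.6 = -1.2
x=11: ŷ = 2 + 2.4·11 = 28.4; e = 29.8 − 28.4 = 1.4
x=14: ŷ = 2 + 2.4·14 = 35.6; e = 34.5 − 35.6 = -1.1
x=18: ŷ = 2 + 2.4·18 = 45.2; e = 45 − 45.2 = -0.2
x=28: ŷ = 2 + 2.4·28 = 69.2; e = 69.2 − 69.2 = 0
x=30: ŷ = 2 + 2.4·30 = 74; e = 74.4 − 74 = 0.4
|e| > 0.3: x=6 (|e|=2.5), x=7 (|e|=1.8), x=9 (|e|=1.2), x=11 (|e|=1.4), x=14 (|e|=1.1), x=30 (|e|=0.4) → 6

6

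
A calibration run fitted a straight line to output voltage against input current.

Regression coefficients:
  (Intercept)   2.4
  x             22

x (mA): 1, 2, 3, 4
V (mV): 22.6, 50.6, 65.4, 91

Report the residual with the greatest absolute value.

x=1: V̂ = 2.4 + 22·1 = 24.4; r = 22.6 − 24.4 = -1.8
x=2: V̂ = 2.4 + 22·2 = 46.4; r = 50.6 − 46.4 = 4.2
x=3: V̂ = 2.4 + 22·3 = 68.4; r = 65.4 − 68.4 = -3
x=4: V̂ = 2.4 + 22·4 = 90.4; r = 91 − 90.4 = 0.6
Largest |r| is 4.2 at x = 2, residual 4.2.

r = 4.2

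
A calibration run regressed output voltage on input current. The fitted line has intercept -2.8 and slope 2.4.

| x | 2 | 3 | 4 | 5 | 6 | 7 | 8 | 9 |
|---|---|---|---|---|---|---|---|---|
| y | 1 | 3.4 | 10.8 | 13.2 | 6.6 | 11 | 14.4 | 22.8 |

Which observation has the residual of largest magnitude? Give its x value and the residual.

x=2: ŷ = -2.8 + 2.4·2 = 2; e = 1 − 2 = -1
x=3: ŷ = -2.8 + 2.4·3 = 4.4; e = 3.4 − 4.4 = -1
x=4: ŷ = -2.8 + 2.4·4 = 6.8; e = 10.8 − 6.8 = 4
x=5: ŷ = -2.8 + 2.4·5 = 9.2; e = 13.2 − 9.2 = 4
x=6: ŷ = -2.8 + 2.4·6 = 11.6; e = 6.6 − 11.6 = -5
x=7: ŷ = -2.8 + 2.4·7 = 14; e = 11 − 14 = -3
x=8: ŷ = -2.8 + 2.4·8 = 16.4; e = 14.4 − 16.4 = -2
x=9: ŷ = -2.8 + 2.4·9 = 18.8; e = 22.8 − 18.8 = 4
Largest |e| is 5 at x = 6, residual -5.

x = 6, e = -5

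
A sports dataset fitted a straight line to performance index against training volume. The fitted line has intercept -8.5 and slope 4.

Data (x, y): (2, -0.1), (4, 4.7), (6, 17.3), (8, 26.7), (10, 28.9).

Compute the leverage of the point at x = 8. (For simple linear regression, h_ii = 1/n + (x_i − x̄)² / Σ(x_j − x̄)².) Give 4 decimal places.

x̄ = (2 + 4 + 6 + 8 + 10)/5 = 6
Σ(x − x̄)² = 16 + 4 + 0 + 4 + 16 = 40
h = 1/5 + (2)²/40 = 0.2 + 0.1 = 0.3000

h = 0.3000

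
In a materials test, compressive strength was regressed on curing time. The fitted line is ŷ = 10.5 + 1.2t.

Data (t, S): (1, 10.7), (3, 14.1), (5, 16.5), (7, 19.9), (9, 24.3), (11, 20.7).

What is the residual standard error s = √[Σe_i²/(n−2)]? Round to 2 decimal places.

s = 2.24

t=1: ŷ = 10.5 + 1.2·1 = 11.7; e = 10.7 − 11.7 = -1
t=3: ŷ = 10.5 + 1.2·3 = 14.1; e = 14.1 − 14.1 = 0
t=5: ŷ = 10.5 + 1.2·5 = 16.5; e = 16.5 − 16.5 = 0
t=7: ŷ = 10.5 + 1.2·7 = 18.9; e = 19.9 − 18.9 = 1
t=9: ŷ = 10.5 + 1.2·9 = 21.3; e = 24.3 − 21.3 = 3
t=11: ŷ = 10.5 + 1.2·11 = 23.7; e = 20.7 − 23.7 = -3
SSE = 1 + 0 + 0 + 1 + 9 + 9 = 20
s = √(20/4) = √5 ≈ 2.24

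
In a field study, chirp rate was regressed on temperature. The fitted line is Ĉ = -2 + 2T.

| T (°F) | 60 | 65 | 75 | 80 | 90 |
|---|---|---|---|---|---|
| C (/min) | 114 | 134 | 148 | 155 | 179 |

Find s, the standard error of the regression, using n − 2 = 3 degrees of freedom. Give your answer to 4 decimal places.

T=60: Ĉ = -2 + 2·60 = 118; e = 114 − 118 = -4
T=65: Ĉ = -2 + 2·65 = 128; e = 134 − 128 = 6
T=75: Ĉ = -2 + 2·75 = 148; e = 148 − 148 = 0
T=80: Ĉ = -2 + 2·80 = 158; e = 155 − 158 = -3
T=90: Ĉ = -2 + 2·90 = 178; e = 179 − 178 = 1
SSE = 16 + 36 + 0 + 9 + 1 = 62
s = √(62/3) = √20.6667 ≈ 4.5461

s = 4.5461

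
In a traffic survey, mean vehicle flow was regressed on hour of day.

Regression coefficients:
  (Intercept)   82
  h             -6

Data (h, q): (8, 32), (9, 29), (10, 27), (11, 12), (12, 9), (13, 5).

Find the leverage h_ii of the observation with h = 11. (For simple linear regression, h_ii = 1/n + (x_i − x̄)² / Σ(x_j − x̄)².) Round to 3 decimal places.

h̄ = (8 + 9 + 10 + 11 + 12 + 13)/6 = 10.5
Σ(h − h̄)² = 6.25 + 2.25 + 0.25 + 0.25 + 2.25 + 6.25 = 17.5
h = 1/6 + (0.5)²/17.5 = 0.166667 + 0.0142857 = 0.181

h = 0.181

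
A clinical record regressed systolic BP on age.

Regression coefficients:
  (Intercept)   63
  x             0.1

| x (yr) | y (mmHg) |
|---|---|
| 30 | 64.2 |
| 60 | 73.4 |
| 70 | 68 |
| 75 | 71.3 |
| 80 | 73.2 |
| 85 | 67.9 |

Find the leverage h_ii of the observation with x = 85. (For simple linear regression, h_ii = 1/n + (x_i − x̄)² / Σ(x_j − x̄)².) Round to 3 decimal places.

x̄ = (30 + 60 + 70 + 75 + 80 + 85)/6 = 66.6667
Σ(x − x̄)² = 1344.44 + 44.4444 + 11.1111 + 69.4444 + 177.778 + 336.111 = 1983.33
h = 1/6 + (18.3333)²/1983.33 = 0.166667 + 0.169468 = 0.336

h = 0.336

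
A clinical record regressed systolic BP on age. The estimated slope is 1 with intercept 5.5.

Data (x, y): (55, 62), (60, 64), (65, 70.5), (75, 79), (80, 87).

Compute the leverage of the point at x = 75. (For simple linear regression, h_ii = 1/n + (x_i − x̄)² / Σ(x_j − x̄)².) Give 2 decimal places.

h = 0.35

x̄ = (55 + 60 + 65 + 75 + 80)/5 = 67
Σ(x − x̄)² = 144 + 49 + 4 + 64 + 169 = 430
h = 1/5 + (8)²/430 = 0.2 + 0.148837 = 0.35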